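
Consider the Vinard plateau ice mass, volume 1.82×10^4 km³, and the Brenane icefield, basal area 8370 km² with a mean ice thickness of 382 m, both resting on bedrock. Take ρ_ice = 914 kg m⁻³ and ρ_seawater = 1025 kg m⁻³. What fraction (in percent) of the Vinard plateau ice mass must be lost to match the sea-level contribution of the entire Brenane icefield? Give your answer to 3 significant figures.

≈ 17.6 %

Equal sea-level rise means equal mass of meltwater, i.e. equal mass of ice lost.
Ice mass of Brenane: 2.922×10^15 kg; ice mass of Vinard: 1.663×10^16 kg.
Fraction required = 2.922×10^15 / 1.663×10^16 = 0.176 → 17.6 %.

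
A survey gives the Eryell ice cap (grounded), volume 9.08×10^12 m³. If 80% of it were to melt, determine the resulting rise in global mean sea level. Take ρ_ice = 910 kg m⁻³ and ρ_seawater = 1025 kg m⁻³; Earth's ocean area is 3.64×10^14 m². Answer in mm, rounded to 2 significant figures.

≈ 18 mm

Eryell: 0.8 × 9.08×10^12 m³ × (910/1025) = 6.449×10^12 m³ of water.
Spread over 3.64×10^14 m² of ocean, Δh = 6.449×10^12 / 3.64×10^14 = 0.0177 m = 18 mm.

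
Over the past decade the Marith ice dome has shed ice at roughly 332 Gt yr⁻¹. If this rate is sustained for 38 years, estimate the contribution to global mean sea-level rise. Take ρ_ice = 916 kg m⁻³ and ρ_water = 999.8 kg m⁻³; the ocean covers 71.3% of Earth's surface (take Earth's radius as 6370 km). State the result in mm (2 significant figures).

≈ 35 mm

Total mass lost = 332 Gt/yr × 38 yr = 1.262×10^4 Gt = 1.262×10^16 kg.
ρ_w = 999.8 kg m⁻³, so water volume = 1.262×10^16 / 999.8 = 1.262×10^13 m³.
Δh = 1.262×10^13 / 3.64×10^14 = 0.0347 m = 35 mm.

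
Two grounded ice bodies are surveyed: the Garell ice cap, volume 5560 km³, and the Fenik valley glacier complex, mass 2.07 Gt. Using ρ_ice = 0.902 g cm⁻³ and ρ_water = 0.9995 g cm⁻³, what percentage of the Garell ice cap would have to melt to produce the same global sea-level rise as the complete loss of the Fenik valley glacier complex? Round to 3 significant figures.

Equal sea-level rise means equal mass of meltwater, i.e. equal mass of ice lost.
Ice mass of Fenik: 2.070×10^12 kg; ice mass of Garell: 5.015×10^15 kg.
Fraction required = 2.070×10^12 / 5.015×10^15 = 4.13×10^-4 → 0.0413 %.

≈ 0.0413 %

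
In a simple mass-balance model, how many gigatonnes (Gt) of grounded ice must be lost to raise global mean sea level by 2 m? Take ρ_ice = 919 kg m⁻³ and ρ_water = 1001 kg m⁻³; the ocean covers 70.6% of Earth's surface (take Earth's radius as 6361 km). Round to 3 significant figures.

Required water volume = Δh × A = 2 m × 3.59×10^14 m² = 7.180×10^14 m³.
ρ_w = 1001 kg m⁻³, so the mass of water = 7.180×10^14 m³ × 1001 kg m⁻³ = 7.187×10^17 kg = 7.19×10^5 Gt (and the same mass of ice, by conservation).

≈ 7.19×10^5 Gt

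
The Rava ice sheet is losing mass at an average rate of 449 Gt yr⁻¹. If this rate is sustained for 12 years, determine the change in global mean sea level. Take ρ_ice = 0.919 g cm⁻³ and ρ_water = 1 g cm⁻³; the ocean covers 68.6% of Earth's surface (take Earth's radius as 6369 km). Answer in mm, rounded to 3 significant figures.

≈ 15.4 mm

Total mass lost = 449 Gt/yr × 12 yr = 5388 Gt = 5.388×10^15 kg.
ρ_w = 1 g cm⁻³ = 1000 kg m⁻³, so water volume = 5.388×10^15 / 1000 = 5.388×10^12 m³.
Δh = 5.388×10^12 / 3.50×10^14 = 0.0154 m = 15.4 mm.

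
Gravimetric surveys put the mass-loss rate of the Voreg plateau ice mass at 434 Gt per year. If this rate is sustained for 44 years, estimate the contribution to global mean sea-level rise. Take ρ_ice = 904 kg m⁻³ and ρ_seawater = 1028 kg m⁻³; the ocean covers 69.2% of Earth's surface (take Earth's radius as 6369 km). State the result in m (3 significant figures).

Total mass lost = 434 Gt/yr × 44 yr = 1.910×10^4 Gt = 1.910×10^16 kg.
ρ_w = 1028 kg m⁻³, so water volume = 1.910×10^16 / 1028 = 1.858×10^13 m³.
Δh = 1.858×10^13 / 3.53×10^14 = 0.0527 m.

≈ 0.0527 m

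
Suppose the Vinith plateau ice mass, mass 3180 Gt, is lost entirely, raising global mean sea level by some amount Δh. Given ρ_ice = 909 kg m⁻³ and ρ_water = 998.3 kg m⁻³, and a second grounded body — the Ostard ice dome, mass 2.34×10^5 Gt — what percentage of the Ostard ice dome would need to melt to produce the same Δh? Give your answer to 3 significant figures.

≈ 1.36 %

Equal sea-level rise means equal mass of meltwater, i.e. equal mass of ice lost.
Ice mass of Vinith: 3.180×10^15 kg; ice mass of Ostard: 2.340×10^17 kg.
Fraction required = 3.180×10^15 / 2.340×10^17 = 0.0136 → 1.36 %.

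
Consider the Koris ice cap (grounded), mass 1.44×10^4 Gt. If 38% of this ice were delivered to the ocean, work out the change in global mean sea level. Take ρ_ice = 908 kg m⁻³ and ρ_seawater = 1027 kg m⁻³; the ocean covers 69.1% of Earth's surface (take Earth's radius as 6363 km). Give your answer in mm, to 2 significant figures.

Koris: 0.38 × 1.44×10^4 Gt = 5.472×10^15 kg; dividing by ρ_w = 1027 kg m⁻³ gives 5.328×10^12 m³ of water.
Spread over 3.52×10^14 m² of ocean, Δh = 5.328×10^12 / 3.52×10^14 = 0.0152 m = 15 mm.

≈ 15 mm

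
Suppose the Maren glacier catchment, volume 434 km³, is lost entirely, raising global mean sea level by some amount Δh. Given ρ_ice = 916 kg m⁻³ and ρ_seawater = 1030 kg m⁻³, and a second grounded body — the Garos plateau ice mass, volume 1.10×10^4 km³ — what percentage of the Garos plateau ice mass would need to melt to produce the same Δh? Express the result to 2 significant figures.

≈ 3.9 %

Equal sea-level rise means equal mass of meltwater, i.e. equal mass of ice lost.
Ice mass of Maren: 3.975×10^14 kg; ice mass of Garos: 1.008×10^16 kg.
Fraction required = 3.975×10^14 / 1.008×10^16 = 0.0395 → 3.9 %.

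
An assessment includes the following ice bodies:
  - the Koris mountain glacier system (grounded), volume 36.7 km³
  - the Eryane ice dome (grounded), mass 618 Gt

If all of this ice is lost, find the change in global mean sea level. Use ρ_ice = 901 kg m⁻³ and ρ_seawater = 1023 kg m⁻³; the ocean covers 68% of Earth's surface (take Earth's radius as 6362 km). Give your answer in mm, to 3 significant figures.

≈ 1.84 mm

Koris: 36.7 km³ × (901/1023) = 32.32 km³ of water.
Eryane: 618 Gt = 6.180×10^14 kg; dividing by ρ_w = 1023 kg m⁻³ gives 6.041×10^11 m³ of water.
Total added water ≈ 6.364×10^11 m³ over 3.46×10^14 m² → Δh = 1.84×10^-3 m = 1.84 mm.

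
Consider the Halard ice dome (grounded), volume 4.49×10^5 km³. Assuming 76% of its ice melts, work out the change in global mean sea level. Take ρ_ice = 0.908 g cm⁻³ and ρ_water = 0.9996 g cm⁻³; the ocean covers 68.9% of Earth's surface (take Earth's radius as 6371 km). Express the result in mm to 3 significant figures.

≈ 882 mm

Halard: 0.76 × 4.49×10^5 km³ × (908/999.6) = 3.100×10^5 km³ of water.
Spread over 3.51×10^14 m² of ocean, Δh = 3.100×10^14 / 3.51×10^14 = 0.882 m = 882 mm.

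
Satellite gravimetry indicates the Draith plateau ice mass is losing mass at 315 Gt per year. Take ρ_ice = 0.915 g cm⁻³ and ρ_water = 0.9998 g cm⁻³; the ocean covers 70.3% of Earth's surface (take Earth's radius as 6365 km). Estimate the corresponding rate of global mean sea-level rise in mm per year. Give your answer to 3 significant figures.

≈ 0.880 mm/yr

ρ_w = 0.9998 g cm⁻³ = 999.8 kg m⁻³. Annual water volume added = 315 Gt / ρ_w = 3.150×10^14 kg / 999.8 kg m⁻³ = 3.151×10^11 m³.
Δh per year = 3.151×10^11 / 3.58×10^14 = 8.80×10^-4 m = 0.880 mm.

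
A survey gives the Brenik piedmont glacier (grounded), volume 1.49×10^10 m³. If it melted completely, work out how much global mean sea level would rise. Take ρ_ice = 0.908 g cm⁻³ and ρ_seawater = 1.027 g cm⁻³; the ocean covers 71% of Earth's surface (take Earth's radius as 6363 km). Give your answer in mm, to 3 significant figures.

≈ 0.0365 mm

Brenik: 1.49×10^10 m³ × (908/1027) = 1.317×10^10 m³ of water.
Spread over 3.61×10^14 m² of ocean, Δh = 1.317×10^10 / 3.61×10^14 = 3.65×10^-5 m = 0.0365 mm.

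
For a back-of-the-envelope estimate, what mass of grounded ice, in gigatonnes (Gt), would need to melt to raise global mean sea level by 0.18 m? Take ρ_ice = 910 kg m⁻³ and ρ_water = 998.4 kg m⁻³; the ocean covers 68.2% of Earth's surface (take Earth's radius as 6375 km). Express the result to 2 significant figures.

≈ 6.3×10^4 Gt

Required water volume = Δh × A = 0.18 m × 3.48×10^14 m² = 6.269×10^13 m³.
ρ_w = 998.4 kg m⁻³, so the mass of water = 6.269×10^13 m³ × 998.4 kg m⁻³ = 6.259×10^16 kg = 6.3×10^4 Gt (and the same mass of ice, by conservation).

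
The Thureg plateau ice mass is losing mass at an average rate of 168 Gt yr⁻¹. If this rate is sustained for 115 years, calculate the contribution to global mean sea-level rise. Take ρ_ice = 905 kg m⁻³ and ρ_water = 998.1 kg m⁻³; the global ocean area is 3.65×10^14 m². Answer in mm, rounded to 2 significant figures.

Total mass lost = 168 Gt/yr × 115 yr = 1.932×10^4 Gt = 1.932×10^16 kg.
ρ_w = 998.1 kg m⁻³, so water volume = 1.932×10^16 / 998.1 = 1.936×10^13 m³.
Δh = 1.936×10^13 / 3.65×10^14 = 0.0530 m = 53 mm.

≈ 53 mm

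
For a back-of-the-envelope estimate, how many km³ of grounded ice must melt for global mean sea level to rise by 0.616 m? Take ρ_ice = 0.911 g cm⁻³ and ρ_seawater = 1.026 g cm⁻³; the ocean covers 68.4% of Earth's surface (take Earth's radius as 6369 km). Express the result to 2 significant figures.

≈ 2.4×10^5 km³

Required water volume = Δh × A = 0.616 m × 3.49×10^14 m² = 2.148×10^14 m³ = 2.148×10^5 km³.
Ice volume = water volume × ρ_w/ρ_ice = 2.148×10^5 × 1026/911 = 2.4×10^5 km³.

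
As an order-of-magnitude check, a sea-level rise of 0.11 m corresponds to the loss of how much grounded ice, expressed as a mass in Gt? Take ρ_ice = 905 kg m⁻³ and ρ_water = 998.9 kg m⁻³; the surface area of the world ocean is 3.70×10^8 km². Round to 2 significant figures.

Required water volume = Δh × A = 0.11 m × 3.70×10^14 m² = 4.070×10^13 m³.
ρ_w = 998.9 kg m⁻³, so the mass of water = 4.070×10^13 m³ × 998.9 kg m⁻³ = 4.066×10^16 kg = 4.1×10^4 Gt (and the same mass of ice, by conservation).

≈ 4.1×10^4 Gt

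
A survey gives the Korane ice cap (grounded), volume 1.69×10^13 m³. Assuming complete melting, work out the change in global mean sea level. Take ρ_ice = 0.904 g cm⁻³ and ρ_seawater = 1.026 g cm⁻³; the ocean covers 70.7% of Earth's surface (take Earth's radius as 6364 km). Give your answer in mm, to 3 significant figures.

Korane: 1.69×10^13 m³ × (904/1026) = 1.489×10^13 m³ of water.
Spread over 3.60×10^14 m² of ocean, Δh = 1.489×10^13 / 3.60×10^14 = 0.0414 m = 41.4 mm.

≈ 41.4 mm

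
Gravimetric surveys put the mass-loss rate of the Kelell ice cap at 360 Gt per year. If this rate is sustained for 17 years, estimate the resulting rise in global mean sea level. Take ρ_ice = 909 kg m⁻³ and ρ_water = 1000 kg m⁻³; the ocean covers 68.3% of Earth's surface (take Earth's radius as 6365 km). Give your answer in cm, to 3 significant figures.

Total mass lost = 360 Gt/yr × 17 yr = 6120 Gt = 6.120×10^15 kg.
ρ_w = 1000 kg m⁻³, so water volume = 6.120×10^15 / 1000 = 6.120×10^12 m³.
Δh = 6.120×10^12 / 3.48×10^14 = 0.0176 m = 1.76 cm.

≈ 1.76 cm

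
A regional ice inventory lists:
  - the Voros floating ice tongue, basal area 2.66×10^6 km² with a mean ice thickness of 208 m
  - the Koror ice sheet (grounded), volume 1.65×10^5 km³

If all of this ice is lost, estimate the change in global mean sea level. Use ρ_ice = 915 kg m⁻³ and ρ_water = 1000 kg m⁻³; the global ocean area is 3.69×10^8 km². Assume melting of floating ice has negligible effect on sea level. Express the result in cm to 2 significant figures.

≈ 41 cm

The Voros floating ice tongue is floating and already displaces its own weight of water, so its melt adds essentially nothing to sea level.
Koror: 1.65×10^5 km³ × (915/1000) = 1.510×10^5 km³ of water.
Total added water ≈ 1.510×10^14 m³ over 3.69×10^14 m² → Δh = 0.409 m = 41 cm.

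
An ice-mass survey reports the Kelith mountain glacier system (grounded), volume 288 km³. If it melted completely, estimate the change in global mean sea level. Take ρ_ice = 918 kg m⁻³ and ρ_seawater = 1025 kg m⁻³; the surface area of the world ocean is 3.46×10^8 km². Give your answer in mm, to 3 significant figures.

≈ 0.745 mm

Kelith: 288 km³ × (918/1025) = 257.9 km³ of water.
Spread over 3.46×10^14 m² of ocean, Δh = 2.579×10^11 / 3.46×10^14 = 7.45×10^-4 m = 0.745 mm.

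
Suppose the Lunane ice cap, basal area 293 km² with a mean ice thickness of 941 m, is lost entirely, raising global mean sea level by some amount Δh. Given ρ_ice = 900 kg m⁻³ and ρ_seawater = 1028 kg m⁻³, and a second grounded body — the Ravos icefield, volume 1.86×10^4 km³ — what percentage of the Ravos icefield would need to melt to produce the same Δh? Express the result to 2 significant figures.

≈ 1.5 %

Equal sea-level rise means equal mass of meltwater, i.e. equal mass of ice lost.
Ice mass of Lunane: 2.481×10^14 kg; ice mass of Ravos: 1.674×10^16 kg.
Fraction required = 2.481×10^14 / 1.674×10^16 = 0.0148 → 1.5 %.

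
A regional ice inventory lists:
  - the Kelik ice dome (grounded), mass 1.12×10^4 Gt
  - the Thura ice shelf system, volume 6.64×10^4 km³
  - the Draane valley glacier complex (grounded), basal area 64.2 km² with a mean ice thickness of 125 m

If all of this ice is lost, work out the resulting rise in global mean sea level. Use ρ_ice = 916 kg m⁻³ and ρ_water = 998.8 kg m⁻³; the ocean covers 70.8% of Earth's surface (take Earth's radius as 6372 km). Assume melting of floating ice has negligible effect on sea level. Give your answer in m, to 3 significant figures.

Kelik: 1.12×10^4 Gt = 1.120×10^16 kg; dividing by ρ_w = 998.8 kg m⁻³ gives 1.121×10^13 m³ of water.
The Thura ice shelf system is floating and already displaces its own weight of water, so its melt adds essentially nothing to sea level.
Draane: ice volume = 64.2 km² × 125 m = 8.025 km³; 8.025 × (916/998.8) = 7.360 km³ of water.
Total added water ≈ 1.122×10^13 m³ over 3.61×10^14 m² → Δh = 0.0311 m.

≈ 0.0311 m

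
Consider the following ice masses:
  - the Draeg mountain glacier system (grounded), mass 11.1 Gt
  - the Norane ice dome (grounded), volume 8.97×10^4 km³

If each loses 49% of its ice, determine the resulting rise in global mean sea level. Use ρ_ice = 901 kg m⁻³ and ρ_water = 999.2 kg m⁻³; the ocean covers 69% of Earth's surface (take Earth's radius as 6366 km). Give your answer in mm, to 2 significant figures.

Draeg: 0.49 × 11.1 Gt = 5.439×10^12 kg; dividing by ρ_w = 999.2 kg m⁻³ gives 5.443×10^9 m³ of water.
Norane: 0.49 × 8.97×10^4 km³ × (901/999.2) = 3.963×10^4 km³ of water.
Total added water ≈ 3.964×10^13 m³ over 3.51×10^14 m² → Δh = 0.113 m = 110 mm.

≈ 110 mm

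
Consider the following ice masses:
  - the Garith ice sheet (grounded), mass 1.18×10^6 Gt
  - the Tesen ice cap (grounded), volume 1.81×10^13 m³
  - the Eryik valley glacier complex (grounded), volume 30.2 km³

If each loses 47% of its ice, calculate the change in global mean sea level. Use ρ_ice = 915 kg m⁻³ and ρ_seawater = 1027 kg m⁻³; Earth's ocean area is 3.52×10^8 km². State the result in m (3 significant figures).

≈ 1.56 m

Garith: 0.47 × 1.18×10^6 Gt = 5.546×10^17 kg; dividing by ρ_w = 1027 kg m⁻³ gives 5.400×10^14 m³ of water.
Tesen: 0.47 × 1.81×10^13 m³ × (915/1027) = 7.579×10^12 m³ of water.
Eryik: 0.47 × 30.2 km³ × (915/1027) = 12.65 km³ of water.
Total added water ≈ 5.476×10^14 m³ over 3.52×10^14 m² → Δh = 1.56 m.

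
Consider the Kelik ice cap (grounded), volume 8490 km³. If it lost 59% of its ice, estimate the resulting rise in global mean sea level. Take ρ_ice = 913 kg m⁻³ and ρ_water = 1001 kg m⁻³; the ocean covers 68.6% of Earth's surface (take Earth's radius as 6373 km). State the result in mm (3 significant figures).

Kelik: 0.59 × 8490 km³ × (913/1001) = 4569 km³ of water.
Spread over 3.50×10^14 m² of ocean, Δh = 4.569×10^12 / 3.50×10^14 = 0.0130 m = 13.0 mm.

≈ 13.0 mm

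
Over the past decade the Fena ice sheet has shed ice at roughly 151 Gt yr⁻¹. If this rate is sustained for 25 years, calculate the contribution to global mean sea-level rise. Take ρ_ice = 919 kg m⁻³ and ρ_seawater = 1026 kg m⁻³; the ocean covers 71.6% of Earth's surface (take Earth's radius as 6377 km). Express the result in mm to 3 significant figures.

Total mass lost = 151 Gt/yr × 25 yr = 3775 Gt = 3.775×10^15 kg.
ρ_w = 1026 kg m⁻³, so water volume = 3.775×10^15 / 1026 = 3.679×10^12 m³.
Δh = 3.679×10^12 / 3.66×10^14 = 0.0101 m = 10.1 mm.

≈ 10.1 mm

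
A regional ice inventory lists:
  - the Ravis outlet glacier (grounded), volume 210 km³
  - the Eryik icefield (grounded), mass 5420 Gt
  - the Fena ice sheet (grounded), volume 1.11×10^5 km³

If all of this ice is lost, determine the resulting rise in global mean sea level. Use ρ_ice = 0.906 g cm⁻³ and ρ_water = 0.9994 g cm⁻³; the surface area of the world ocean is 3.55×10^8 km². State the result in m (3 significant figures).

≈ 0.299 m

Ravis: 210 km³ × (906/999.4) = 190.4 km³ of water.
Eryik: 5420 Gt = 5.420×10^15 kg; dividing by ρ_w = 0.9994 g cm⁻³ = 999.4 kg m⁻³ gives 5.423×10^12 m³ of water.
Fena: 1.11×10^5 km³ × (906/999.4) = 1.006×10^5 km³ of water.
Total added water ≈ 1.062×10^14 m³ over 3.55×10^14 m² → Δh = 0.299 m.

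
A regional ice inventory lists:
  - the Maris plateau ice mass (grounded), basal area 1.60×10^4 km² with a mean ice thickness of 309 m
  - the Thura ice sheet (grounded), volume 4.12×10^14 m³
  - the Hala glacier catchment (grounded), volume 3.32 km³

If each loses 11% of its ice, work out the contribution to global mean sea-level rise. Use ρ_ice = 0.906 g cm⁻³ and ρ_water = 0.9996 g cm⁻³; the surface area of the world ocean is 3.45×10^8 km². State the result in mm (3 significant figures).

≈ 120 mm

Maris: ice volume = 1.60×10^4 km² × 309 m = 4944 km³; 0.11 × 4944 × (906/999.6) = 492.9 km³ of water.
Thura: 0.11 × 4.12×10^14 m³ × (906/999.6) = 4.108×10^13 m³ of water.
Hala: 0.11 × 3.32 km³ × (906/999.6) = 0.3310 km³ of water.
Total added water ≈ 4.157×10^13 m³ over 3.45×10^14 m² → Δh = 0.120 m = 120 mm.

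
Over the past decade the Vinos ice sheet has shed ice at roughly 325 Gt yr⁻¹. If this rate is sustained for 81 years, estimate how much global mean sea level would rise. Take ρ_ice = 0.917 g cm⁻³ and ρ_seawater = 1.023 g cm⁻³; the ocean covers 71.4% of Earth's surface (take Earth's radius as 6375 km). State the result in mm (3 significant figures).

≈ 70.6 mm

Total mass lost = 325 Gt/yr × 81 yr = 2.632×10^4 Gt = 2.632×10^16 kg.
ρ_w = 1.023 g cm⁻³ = 1023 kg m⁻³, so water volume = 2.632×10^16 / 1023 = 2.573×10^13 m³.
Δh = 2.573×10^13 / 3.65×10^14 = 0.0706 m = 70.6 mm.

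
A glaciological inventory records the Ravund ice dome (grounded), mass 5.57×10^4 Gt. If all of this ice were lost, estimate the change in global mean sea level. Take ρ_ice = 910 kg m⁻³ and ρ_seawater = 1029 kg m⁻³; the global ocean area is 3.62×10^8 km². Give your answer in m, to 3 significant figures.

≈ 0.150 m

Ravund: 5.57×10^4 Gt = 5.570×10^16 kg; dividing by ρ_w = 1029 kg m⁻³ gives 5.413×10^13 m³ of water.
Spread over 3.62×10^14 m² of ocean, Δh = 5.413×10^13 / 3.62×10^14 = 0.150 m.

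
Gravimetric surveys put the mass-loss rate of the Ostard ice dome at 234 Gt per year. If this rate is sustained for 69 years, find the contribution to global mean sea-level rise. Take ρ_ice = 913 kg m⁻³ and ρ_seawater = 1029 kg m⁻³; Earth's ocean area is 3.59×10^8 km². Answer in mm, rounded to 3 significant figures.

≈ 43.7 mm

Total mass lost = 234 Gt/yr × 69 yr = 1.615×10^4 Gt = 1.615×10^16 kg.
ρ_w = 1029 kg m⁻³, so water volume = 1.615×10^16 / 1029 = 1.569×10^13 m³.
Δh = 1.569×10^13 / 3.59×10^14 = 0.0437 m = 43.7 mm.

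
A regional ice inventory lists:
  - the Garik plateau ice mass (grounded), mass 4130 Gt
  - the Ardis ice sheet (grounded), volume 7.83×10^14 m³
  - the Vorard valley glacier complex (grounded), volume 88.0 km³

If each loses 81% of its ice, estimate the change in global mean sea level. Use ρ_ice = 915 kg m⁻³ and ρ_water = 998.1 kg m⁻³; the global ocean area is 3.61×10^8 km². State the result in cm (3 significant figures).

Garik: 0.81 × 4130 Gt = 3.345×10^15 kg; dividing by ρ_w = 998.1 kg m⁻³ gives 3.352×10^12 m³ of water.
Ardis: 0.81 × 7.83×10^14 m³ × (915/998.1) = 5.814×10^14 m³ of water.
Vorard: 0.81 × 88.0 km³ × (915/998.1) = 65.35 km³ of water.
Total added water ≈ 5.848×10^14 m³ over 3.61×10^14 m² → Δh = 1.62 m = 162 cm.

≈ 162 cm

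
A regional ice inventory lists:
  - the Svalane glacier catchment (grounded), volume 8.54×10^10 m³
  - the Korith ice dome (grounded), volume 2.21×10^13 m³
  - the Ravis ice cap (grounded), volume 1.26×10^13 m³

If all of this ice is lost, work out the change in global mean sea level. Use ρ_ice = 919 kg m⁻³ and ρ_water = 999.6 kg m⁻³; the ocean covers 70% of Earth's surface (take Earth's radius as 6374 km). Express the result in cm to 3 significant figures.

≈ 8.95 cm

Svalane: 8.54×10^10 m³ × (919/999.6) = 7.851×10^10 m³ of water.
Korith: 2.21×10^13 m³ × (919/999.6) = 2.032×10^13 m³ of water.
Ravis: 1.26×10^13 m³ × (919/999.6) = 1.158×10^13 m³ of water.
Total added water ≈ 3.198×10^13 m³ over 3.57×10^14 m² → Δh = 0.0895 m = 8.95 cm.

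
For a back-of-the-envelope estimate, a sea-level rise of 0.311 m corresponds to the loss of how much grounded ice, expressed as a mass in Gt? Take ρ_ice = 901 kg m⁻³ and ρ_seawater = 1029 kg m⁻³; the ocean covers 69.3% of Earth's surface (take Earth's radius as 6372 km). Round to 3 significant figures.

Required water volume = Δh × A = 0.311 m × 3.54×10^14 m² = 1.100×10^14 m³.
ρ_w = 1029 kg m⁻³, so the mass of water = 1.100×10^14 m³ × 1029 kg m⁻³ = 1.132×10^17 kg = 1.13×10^5 Gt (and the same mass of ice, by conservation).

≈ 1.13×10^5 Gt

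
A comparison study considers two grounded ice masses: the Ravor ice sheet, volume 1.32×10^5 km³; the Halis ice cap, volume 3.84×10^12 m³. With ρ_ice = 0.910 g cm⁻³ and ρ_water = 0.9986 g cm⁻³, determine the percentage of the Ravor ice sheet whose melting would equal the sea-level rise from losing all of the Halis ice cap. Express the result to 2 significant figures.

≈ 2.9 %

Equal sea-level rise means equal mass of meltwater, i.e. equal mass of ice lost.
Ice mass of Halis: 3.494×10^15 kg; ice mass of Ravor: 1.201×10^17 kg.
Fraction required = 3.494×10^15 / 1.201×10^17 = 0.0291 → 2.9 %.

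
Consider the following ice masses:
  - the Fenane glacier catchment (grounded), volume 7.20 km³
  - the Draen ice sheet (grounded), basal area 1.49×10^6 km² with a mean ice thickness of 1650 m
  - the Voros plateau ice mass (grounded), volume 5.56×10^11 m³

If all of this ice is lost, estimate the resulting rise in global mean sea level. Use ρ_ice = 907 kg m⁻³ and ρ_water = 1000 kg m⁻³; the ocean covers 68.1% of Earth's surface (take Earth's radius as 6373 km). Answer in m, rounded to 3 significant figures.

Fenane: 7.20 km³ × (907/1000) = 6.530 km³ of water.
Draen: ice volume = 1.49×10^6 km² × 1650 m = 2.458×10^6 km³; 2.458×10^6 × (907/1000) = 2.230×10^6 km³ of water.
Voros: 5.56×10^11 m³ × (907/1000) = 5.043×10^11 m³ of water.
Total added water ≈ 2.230×10^15 m³ over 3.48×10^14 m² → Δh = 6.42 m.

≈ 6.42 m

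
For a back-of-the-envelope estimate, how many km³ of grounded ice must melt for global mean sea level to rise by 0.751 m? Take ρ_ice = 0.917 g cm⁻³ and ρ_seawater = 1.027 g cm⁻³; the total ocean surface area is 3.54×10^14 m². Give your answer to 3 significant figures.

Required water volume = Δh × A = 0.751 m × 3.54×10^14 m² = 2.659×10^14 m³ = 2.659×10^5 km³.
Ice volume = water volume × ρ_w/ρ_ice = 2.659×10^5 × 1027/917 = 2.98×10^5 km³.

≈ 2.98×10^5 km³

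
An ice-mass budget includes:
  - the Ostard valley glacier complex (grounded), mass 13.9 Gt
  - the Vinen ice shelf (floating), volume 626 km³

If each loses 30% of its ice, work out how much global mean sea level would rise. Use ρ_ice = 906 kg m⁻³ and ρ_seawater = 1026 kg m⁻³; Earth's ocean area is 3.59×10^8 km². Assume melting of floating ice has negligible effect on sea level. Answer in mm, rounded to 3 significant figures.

≈ 0.0113 mm

Ostard: 0.3 × 13.9 Gt = 4.170×10^12 kg; dividing by ρ_w = 1026 kg m⁻³ gives 4.064×10^9 m³ of water.
The Vinen ice shelf is floating and already displaces its own weight of water, so its melt adds essentially nothing to sea level.
Total added water ≈ 4.064×10^9 m³ over 3.59×10^14 m² → Δh = 1.13×10^-5 m = 0.0113 mm.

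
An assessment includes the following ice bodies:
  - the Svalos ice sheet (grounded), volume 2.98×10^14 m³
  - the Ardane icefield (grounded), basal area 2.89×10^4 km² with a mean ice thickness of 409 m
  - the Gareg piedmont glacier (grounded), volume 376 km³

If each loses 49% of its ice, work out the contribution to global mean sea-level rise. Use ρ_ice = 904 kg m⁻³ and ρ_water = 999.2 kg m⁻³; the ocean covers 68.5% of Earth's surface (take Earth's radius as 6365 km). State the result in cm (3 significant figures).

≈ 39.4 cm

Svalos: 0.49 × 2.98×10^14 m³ × (904/999.2) = 1.321×10^14 m³ of water.
Ardane: ice volume = 2.89×10^4 km² × 409 m = 1.182×10^4 km³; 0.49 × 1.182×10^4 × (904/999.2) = 5240 km³ of water.
Gareg: 0.49 × 376 km³ × (904/999.2) = 166.7 km³ of water.
Total added water ≈ 1.375×10^14 m³ over 3.49×10^14 m² → Δh = 0.394 m = 39.4 cm.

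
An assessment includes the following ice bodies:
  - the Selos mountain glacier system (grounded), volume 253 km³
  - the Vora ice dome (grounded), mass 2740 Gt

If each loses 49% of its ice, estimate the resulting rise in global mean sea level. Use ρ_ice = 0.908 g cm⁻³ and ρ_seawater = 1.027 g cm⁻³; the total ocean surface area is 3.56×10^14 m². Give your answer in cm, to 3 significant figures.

≈ 0.398 cm

Selos: 0.49 × 253 km³ × (908/1027) = 109.6 km³ of water.
Vora: 0.49 × 2740 Gt = 1.343×10^15 kg; dividing by ρ_w = 1.027 g cm⁻³ = 1027 kg m⁻³ gives 1.307×10^12 m³ of water.
Total added water ≈ 1.417×10^12 m³ over 3.56×10^14 m² → Δh = 3.98×10^-3 m = 0.398 cm.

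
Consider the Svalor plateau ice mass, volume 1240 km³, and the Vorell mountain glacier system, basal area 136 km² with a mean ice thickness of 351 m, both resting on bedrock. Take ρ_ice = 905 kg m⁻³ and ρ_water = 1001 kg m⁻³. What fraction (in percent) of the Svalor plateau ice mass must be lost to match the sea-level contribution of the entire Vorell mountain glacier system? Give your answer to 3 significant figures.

Equal sea-level rise means equal mass of meltwater, i.e. equal mass of ice lost.
Ice mass of Vorell: 4.320×10^13 kg; ice mass of Svalor: 1.122×10^15 kg.
Fraction required = 4.320×10^13 / 1.122×10^15 = 0.0385 → 3.85 %.

≈ 3.85 %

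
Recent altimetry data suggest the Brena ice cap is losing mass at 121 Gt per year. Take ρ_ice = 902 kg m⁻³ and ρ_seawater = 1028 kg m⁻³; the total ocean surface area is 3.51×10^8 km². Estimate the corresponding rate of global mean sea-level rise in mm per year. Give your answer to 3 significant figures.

≈ 0.335 mm/yr

ρ_w = 1028 kg m⁻³. Annual water volume added = 121 Gt / ρ_w = 1.210×10^14 kg / 1028 kg m⁻³ = 1.177×10^11 m³.
Δh per year = 1.177×10^11 / 3.51×10^14 = 3.35×10^-4 m = 0.335 mm.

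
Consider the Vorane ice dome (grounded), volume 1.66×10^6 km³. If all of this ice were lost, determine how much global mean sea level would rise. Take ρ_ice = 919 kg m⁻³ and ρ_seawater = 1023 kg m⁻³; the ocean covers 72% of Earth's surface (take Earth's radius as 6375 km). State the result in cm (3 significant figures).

≈ 406 cm

Vorane: 1.66×10^6 km³ × (919/1023) = 1.491×10^6 km³ of water.
Spread over 3.68×10^14 m² of ocean, Δh = 1.491×10^15 / 3.68×10^14 = 4.06 m = 406 cm.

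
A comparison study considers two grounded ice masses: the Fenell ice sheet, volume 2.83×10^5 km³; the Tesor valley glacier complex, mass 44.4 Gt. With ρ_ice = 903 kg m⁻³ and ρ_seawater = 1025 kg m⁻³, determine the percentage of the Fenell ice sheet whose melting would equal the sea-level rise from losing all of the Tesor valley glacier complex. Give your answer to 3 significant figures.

Equal sea-level rise means equal mass of meltwater, i.e. equal mass of ice lost.
Ice mass of Tesor: 4.440×10^13 kg; ice mass of Fenell: 2.555×10^17 kg.
Fraction required = 4.440×10^13 / 2.555×10^17 = 1.74×10^-4 → 0.0174 %.

≈ 0.0174 %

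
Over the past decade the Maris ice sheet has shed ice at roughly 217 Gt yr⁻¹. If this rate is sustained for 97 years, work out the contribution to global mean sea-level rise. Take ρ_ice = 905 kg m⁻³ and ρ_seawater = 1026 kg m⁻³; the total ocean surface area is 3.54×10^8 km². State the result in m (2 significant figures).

≈ 0.058 m

Total mass lost = 217 Gt/yr × 97 yr = 2.105×10^4 Gt = 2.105×10^16 kg.
ρ_w = 1026 kg m⁻³, so water volume = 2.105×10^16 / 1026 = 2.052×10^13 m³.
Δh = 2.052×10^13 / 3.54×10^14 = 0.0580 m.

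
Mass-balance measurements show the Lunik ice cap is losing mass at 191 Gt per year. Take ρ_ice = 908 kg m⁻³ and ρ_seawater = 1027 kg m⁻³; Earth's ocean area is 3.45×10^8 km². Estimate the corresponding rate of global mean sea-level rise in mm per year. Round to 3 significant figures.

ρ_w = 1027 kg m⁻³. Annual water volume added = 191 Gt / ρ_w = 1.910×10^14 kg / 1027 kg m⁻³ = 1.860×10^11 m³.
Δh per year = 1.860×10^11 / 3.45×10^14 = 5.39×10^-4 m = 0.539 mm.

≈ 0.539 mm/yr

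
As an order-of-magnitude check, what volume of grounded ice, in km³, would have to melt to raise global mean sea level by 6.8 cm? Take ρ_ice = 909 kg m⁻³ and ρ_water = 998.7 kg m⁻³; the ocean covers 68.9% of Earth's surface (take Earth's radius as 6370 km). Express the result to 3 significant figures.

Required water volume = Δh × A = 0.068 m × 3.51×10^14 m² = 2.389×10^13 m³ = 2.389×10^4 km³.
Ice volume = water volume × ρ_w/ρ_ice = 2.389×10^4 × 998.7/909 = 2.62×10^4 km³.

≈ 2.62×10^4 km³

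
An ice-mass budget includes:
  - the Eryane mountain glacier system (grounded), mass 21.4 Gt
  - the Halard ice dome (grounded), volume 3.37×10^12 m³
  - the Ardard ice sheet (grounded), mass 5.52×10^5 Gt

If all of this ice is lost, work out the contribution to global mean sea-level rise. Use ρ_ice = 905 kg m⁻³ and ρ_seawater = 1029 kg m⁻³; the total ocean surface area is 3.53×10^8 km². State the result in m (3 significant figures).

≈ 1.53 m

Eryane: 21.4 Gt = 2.140×10^13 kg; dividing by ρ_w = 1029 kg m⁻³ gives 2.080×10^10 m³ of water.
Halard: 3.37×10^12 m³ × (905/1029) = 2.964×10^12 m³ of water.
Ardard: 5.52×10^5 Gt = 5.520×10^17 kg; dividing by ρ_w = 1029 kg m⁻³ gives 5.364×10^14 m³ of water.
Total added water ≈ 5.394×10^14 m³ over 3.53×10^14 m² → Δh = 1.53 m.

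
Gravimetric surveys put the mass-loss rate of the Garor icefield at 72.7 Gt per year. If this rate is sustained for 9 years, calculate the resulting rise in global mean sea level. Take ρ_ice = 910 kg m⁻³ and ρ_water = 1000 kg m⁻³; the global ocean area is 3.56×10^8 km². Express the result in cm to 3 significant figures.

Total mass lost = 72.7 Gt/yr × 9 yr = 654.3 Gt = 6.543×10^14 kg.
ρ_w = 1000 kg m⁻³, so water volume = 6.543×10^14 / 1000 = 6.543×10^11 m³.
Δh = 6.543×10^11 / 3.56×10^14 = 1.84×10^-3 m = 0.184 cm.

≈ 0.184 cm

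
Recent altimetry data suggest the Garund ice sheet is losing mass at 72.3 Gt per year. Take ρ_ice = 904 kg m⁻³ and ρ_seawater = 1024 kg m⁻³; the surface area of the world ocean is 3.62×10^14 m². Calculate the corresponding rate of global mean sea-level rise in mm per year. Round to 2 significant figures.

ρ_w = 1024 kg m⁻³. Annual water volume added = 72.3 Gt / ρ_w = 7.230×10^13 kg / 1024 kg m⁻³ = 7.061×10^10 m³.
Δh per year = 7.061×10^10 / 3.62×10^14 = 1.95×10^-4 m = 0.20 mm.

≈ 0.20 mm/yr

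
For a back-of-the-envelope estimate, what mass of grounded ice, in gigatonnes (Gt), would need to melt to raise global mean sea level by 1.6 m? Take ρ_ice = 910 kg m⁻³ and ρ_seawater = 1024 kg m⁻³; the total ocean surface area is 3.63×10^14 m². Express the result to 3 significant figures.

≈ 5.95×10^5 Gt

Required water volume = Δh × A = 1.6 m × 3.63×10^14 m² = 5.808×10^14 m³.
ρ_w = 1024 kg m⁻³, so the mass of water = 5.808×10^14 m³ × 1024 kg m⁻³ = 5.947×10^17 kg = 5.95×10^5 Gt (and the same mass of ice, by conservation).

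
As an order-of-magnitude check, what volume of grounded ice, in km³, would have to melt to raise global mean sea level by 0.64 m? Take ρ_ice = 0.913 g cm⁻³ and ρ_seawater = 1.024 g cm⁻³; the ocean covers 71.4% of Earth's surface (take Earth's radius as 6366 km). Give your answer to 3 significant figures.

≈ 2.61×10^5 km³

Required water volume = Δh × A = 0.64 m × 3.64×10^14 m² = 2.327×10^14 m³ = 2.327×10^5 km³.
Ice volume = water volume × ρ_w/ρ_ice = 2.327×10^5 × 1024/913 = 2.61×10^5 km³.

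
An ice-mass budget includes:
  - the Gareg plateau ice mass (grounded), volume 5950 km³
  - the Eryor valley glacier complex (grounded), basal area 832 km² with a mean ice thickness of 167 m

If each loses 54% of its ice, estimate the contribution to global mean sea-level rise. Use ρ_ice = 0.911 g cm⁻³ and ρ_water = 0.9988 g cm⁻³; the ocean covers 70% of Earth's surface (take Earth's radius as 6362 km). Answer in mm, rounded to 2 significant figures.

Gareg: 0.54 × 5950 km³ × (911/998.8) = 2931 km³ of water.
Eryor: ice volume = 832 km² × 167 m = 138.9 km³; 0.54 × 138.9 × (911/998.8) = 68.43 km³ of water.
Total added water ≈ 2.999×10^12 m³ over 3.56×10^14 m² → Δh = 8.42×10^-3 m = 8.4 mm.

≈ 8.4 mm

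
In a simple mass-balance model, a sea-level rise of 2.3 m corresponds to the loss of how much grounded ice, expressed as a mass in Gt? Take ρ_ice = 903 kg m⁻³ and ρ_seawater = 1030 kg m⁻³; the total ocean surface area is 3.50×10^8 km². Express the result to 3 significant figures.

Required water volume = Δh × A = 2.3 m × 3.50×10^14 m² = 8.050×10^14 m³.
ρ_w = 1030 kg m⁻³, so the mass of water = 8.050×10^14 m³ × 1030 kg m⁻³ = 8.292×10^17 kg = 8.29×10^5 Gt (and the same mass of ice, by conservation).

≈ 8.29×10^5 Gt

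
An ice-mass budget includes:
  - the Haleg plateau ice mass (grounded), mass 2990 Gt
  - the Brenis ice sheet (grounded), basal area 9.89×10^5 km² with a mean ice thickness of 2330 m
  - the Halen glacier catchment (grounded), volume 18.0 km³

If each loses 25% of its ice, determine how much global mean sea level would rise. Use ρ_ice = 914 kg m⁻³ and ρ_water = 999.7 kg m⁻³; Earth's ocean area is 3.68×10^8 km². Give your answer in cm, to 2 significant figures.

≈ 140 cm

Haleg: 0.25 × 2990 Gt = 7.475×10^14 kg; dividing by ρ_w = 999.7 kg m⁻³ gives 7.477×10^11 m³ of water.
Brenis: ice volume = 9.89×10^5 km² × 2330 m = 2.304×10^6 km³; 0.25 × 2.304×10^6 × (914/999.7) = 5.267×10^5 km³ of water.
Halen: 0.25 × 18.0 km³ × (914/999.7) = 4.114 km³ of water.
Total added water ≈ 5.275×10^14 m³ over 3.68×10^14 m² → Δh = 1.43 m = 140 cm.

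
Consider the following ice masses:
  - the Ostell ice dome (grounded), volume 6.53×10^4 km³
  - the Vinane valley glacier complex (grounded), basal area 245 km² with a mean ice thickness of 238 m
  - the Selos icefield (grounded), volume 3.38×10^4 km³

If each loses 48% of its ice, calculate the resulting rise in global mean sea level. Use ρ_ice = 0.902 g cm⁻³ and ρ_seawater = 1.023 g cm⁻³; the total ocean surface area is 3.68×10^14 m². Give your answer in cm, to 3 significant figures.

≈ 11.4 cm

Ostell: 0.48 × 6.53×10^4 km³ × (902/1023) = 2.764×10^4 km³ of water.
Vinane: ice volume = 245 km² × 238 m = 58.31 km³; 0.48 × 58.31 × (902/1023) = 24.68 km³ of water.
Selos: 0.48 × 3.38×10^4 km³ × (902/1023) = 1.431×10^4 km³ of water.
Total added water ≈ 4.197×10^13 m³ over 3.68×10^14 m² → Δh = 0.114 m = 11.4 cm.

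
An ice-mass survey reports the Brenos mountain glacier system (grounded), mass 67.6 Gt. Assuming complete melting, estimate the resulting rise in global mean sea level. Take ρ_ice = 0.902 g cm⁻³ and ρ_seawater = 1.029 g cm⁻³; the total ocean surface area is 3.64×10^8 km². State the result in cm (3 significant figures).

≈ 0.0180 cm

Brenos: 67.6 Gt = 6.760×10^13 kg; dividing by ρ_w = 1.029 g cm⁻³ = 1029 kg m⁻³ gives 6.569×10^10 m³ of water.
Spread over 3.64×10^14 m² of ocean, Δh = 6.569×10^10 / 3.64×10^14 = 1.80×10^-4 m = 0.0180 cm.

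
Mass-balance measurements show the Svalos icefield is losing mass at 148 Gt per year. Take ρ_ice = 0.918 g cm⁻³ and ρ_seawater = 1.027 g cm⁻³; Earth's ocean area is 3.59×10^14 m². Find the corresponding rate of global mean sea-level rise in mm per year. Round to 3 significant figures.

≈ 0.401 mm/yr

ρ_w = 1.027 g cm⁻³ = 1027 kg m⁻³. Annual water volume added = 148 Gt / ρ_w = 1.480×10^14 kg / 1027 kg m⁻³ = 1.441×10^11 m³.
Δh per year = 1.441×10^11 / 3.59×10^14 = 4.01×10^-4 m = 0.401 mm.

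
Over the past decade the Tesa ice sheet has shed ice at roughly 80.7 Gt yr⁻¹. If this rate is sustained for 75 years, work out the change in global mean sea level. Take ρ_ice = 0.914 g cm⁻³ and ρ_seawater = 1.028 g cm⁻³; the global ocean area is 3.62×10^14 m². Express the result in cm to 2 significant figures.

≈ 1.6 cm

Total mass lost = 80.7 Gt/yr × 75 yr = 6052 Gt = 6.052×10^15 kg.
ρ_w = 1.028 g cm⁻³ = 1028 kg m⁻³, so water volume = 6.052×10^15 / 1028 = 5.888×10^12 m³.
Δh = 5.888×10^12 / 3.62×10^14 = 0.0163 m = 1.6 cm.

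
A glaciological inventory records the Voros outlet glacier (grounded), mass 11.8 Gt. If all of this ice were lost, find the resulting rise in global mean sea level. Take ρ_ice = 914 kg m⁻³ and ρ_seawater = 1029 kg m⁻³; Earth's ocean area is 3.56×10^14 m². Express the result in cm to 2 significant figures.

≈ 3.2×10^-3 cm

Voros: 11.8 Gt = 1.180×10^13 kg; dividing by ρ_w = 1029 kg m⁻³ gives 1.147×10^10 m³ of water.
Spread over 3.56×10^14 m² of ocean, Δh = 1.147×10^10 / 3.56×10^14 = 3.22×10^-5 m = 3.2×10^-3 cm.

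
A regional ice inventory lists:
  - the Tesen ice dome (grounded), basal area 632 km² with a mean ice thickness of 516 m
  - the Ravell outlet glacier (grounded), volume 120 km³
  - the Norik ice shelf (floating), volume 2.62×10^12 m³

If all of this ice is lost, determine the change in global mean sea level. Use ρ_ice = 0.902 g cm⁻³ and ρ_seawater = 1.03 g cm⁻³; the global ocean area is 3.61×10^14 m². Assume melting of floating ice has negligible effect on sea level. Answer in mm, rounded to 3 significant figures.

≈ 1.08 mm

Tesen: ice volume = 632 km² × 516 m = 326.1 km³; 326.1 × (902/1030) = 285.6 km³ of water.
Ravell: 120 km³ × (902/1030) = 105.1 km³ of water.
The Norik ice shelf is floating and already displaces its own weight of water, so its melt adds essentially nothing to sea level.
Total added water ≈ 3.907×10^11 m³ over 3.61×10^14 m² → Δh = 1.08×10^-3 m = 1.08 mm.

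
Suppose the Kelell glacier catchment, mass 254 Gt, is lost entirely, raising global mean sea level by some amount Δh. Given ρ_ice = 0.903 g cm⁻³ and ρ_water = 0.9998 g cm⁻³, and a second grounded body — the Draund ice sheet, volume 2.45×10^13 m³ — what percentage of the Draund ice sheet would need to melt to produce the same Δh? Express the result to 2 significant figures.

≈ 1.1 %

Equal sea-level rise means equal mass of meltwater, i.e. equal mass of ice lost.
Ice mass of Kelell: 2.540×10^14 kg; ice mass of Draund: 2.212×10^16 kg.
Fraction required = 2.540×10^14 / 2.212×10^16 = 0.0115 → 1.1 %.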